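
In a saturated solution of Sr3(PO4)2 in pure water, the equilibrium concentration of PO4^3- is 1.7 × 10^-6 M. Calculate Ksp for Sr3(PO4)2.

Sr3(PO4)2(s) ⇌ 3 Sr^2+(aq) + 2 PO4^3-(aq)
Stoichiometry gives [Sr^2+] = (3/2)[PO4^3-] = 2.55 x 10^-6 M.
Ksp = [Sr^2+]^3[PO4^3-]^2
Ksp = (2.55 × 10^-6)^3 × (1.7 × 10^-6)^2 = 4.8 × 10^-29

Ksp ≈ 4.8e-29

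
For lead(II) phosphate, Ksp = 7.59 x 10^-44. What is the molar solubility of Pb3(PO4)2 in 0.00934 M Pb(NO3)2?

Pb3(PO4)2(s) ⇌ 3 Pb^2+(aq) + 2 PO4^3-(aq)
Ksp = [Pb^2+]^3[PO4^3-]^2
Let s = moles of Pb3(PO4)2 that dissolve per litre. [Pb^2+] = 0.00934 + 3s ≈ 0.00934, [PO4^3-] = 2s (since Pb^2+ from Pb(NO3)2 dominates).
Ksp ≈ (0.00934)^3 × (2s)^2
s = 1.53 × 10^-19 M
Check: 3s = 4.6 × 10^-19 ≪ 0.00934, so the approximation is valid.

s ≈ 1.53 x 10^-19 M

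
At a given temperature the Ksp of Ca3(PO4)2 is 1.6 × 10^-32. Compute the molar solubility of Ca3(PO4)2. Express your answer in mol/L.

s ≈ 1.7e-7 M

Ca3(PO4)2(s) ⇌ 3 Ca^2+ + 2 PO4^3-
Ksp = [Ca^2+]^3[PO4^3-]^2
For each mole of Ca3(PO4)2 that dissolves: [Ca^2+] = 3s, [PO4^3-] = 2s.
Ksp = (3s)^3(2s)^2 = 108s^5
s = (1.6 × 10^-32 / 108)^(1/5) = 1.7 × 10^-7 M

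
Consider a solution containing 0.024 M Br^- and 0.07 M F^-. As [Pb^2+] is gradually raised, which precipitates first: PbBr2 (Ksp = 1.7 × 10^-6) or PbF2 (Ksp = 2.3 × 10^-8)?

Each salt begins to precipitate when Q = Ksp, i.e. when [Pb^2+] reaches its threshold.
For PbBr2: 1.7 × 10^-6 = (0.024)^2 × [Pb^2+]  ⇒  [Pb^2+] = 3.0 x 10^-3 M.
For PbF2: 2.3 × 10^-8 = (0.07)^2 × [Pb^2+]  ⇒  [Pb^2+] = 4.7 × 10^-6 M.
The salt with the lower threshold [Pb^2+] precipitates first: PbF2.

PbF2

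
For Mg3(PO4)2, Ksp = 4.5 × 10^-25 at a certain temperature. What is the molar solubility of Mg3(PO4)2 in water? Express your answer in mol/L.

s ≈ 5.3 x 10^-6 M

Mg3(PO4)2(s) ⇌ 3 Mg^2+ + 2 PO4^3-
Ksp = [Mg^2+]^3[PO4^3-]^2
With molar solubility s: [Mg^2+] = 3s, [PO4^3-] = 2s.
Substituting: Ksp = (3s)^3(2s)^2 = 108s^5
s = (4.5 × 10^-25 / 108)^(1/5) = 5.3 × 10^-6 M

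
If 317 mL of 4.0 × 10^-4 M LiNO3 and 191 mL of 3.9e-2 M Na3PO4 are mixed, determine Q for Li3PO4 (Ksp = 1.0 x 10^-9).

Total volume = 317 + 191 = 508 mL.
[Li^+] = 4.0 x 10^-4 × (317/508) = 2.50 × 10^-4 M
[PO4^3-] = 3.9 × 10^-2 × (191/508) = 1.47 × 10^-2 M
Li3PO4(s) ⇌ 3 Li^+(aq) + PO4^3-(aq), so Q = [Li^+]^3[PO4^3-]
Q = (2.50 x 10^-4)^3(1.47 x 10^-2) = 2.3 × 10^-13
Q < Ksp, so no precipitate of Li3PO4 forms.

2.3e-13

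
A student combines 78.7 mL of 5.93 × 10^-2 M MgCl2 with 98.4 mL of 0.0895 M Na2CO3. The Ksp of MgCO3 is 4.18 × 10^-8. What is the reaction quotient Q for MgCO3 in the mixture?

1.31 × 10^-3

Total volume = 78.7 + 98.4 = 177.1 mL.
[Mg^2+] = 5.93 × 10^-2 × (78.7/177.1) = 2.635 × 10^-2 M
[CO3^2-] = 8.95 × 10^-2 × (98.4/177.1) = 4.973 × 10^-2 M
MgCO3(s) ⇌ Mg^2+(aq) + CO3^2-(aq), so Q = [Mg^2+][CO3^2-]
Q = (2.635 × 10^-2)(4.973 x 10^-2) = 1.31 x 10^-3
Q > Ksp, so MgCO3 will precipitate.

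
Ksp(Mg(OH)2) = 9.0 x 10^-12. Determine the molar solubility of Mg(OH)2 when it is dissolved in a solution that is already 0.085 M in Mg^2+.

Mg(OH)2(s) <=> Mg^2+ + 2 OH^-
Ksp = [Mg^2+][OH^-]^2
Let s = moles of Mg(OH)2 that dissolve per litre. [Mg^2+] = 0.085 + s ≈ 0.085, [OH^-] = 2s (common-ion effect: Mg^2+ is already 0.085 M).
Ksp ≈ 0.085 × (2s)^2
s = 5.1 × 10^-6 M
Check: s = 5.1 x 10^-6 ≪ 0.085, so the approximation is valid.

s = 5.1 × 10^-6 M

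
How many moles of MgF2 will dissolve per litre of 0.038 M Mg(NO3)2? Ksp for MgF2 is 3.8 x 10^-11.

MgF2(s) <=> Mg^2+(aq) + 2 F^-(aq)
Ksp = [Mg^2+][F^-]^2
Let s = moles of MgF2 that dissolve per litre. [Mg^2+] = 0.038 + s ≈ 0.038, [F^-] = 2s (since Mg^2+ from Mg(NO3)2 dominates).
Ksp ≈ 0.038 × (2s)^2
s = 1.6 × 10^-5 M
Check: s = 1.6 × 10^-5 ≪ 0.038, so the approximation is valid.

s ≈ 1.6 × 10^-5 M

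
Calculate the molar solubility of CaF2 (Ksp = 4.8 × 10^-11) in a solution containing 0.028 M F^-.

CaF2(s) <=> Ca^2+(aq) + 2 F^-(aq)
Ksp = [Ca^2+][F^-]^2
Let s = moles of CaF2 that dissolve per litre. [Ca^2+] = s, [F^-] = 0.028 + 2s ≈ 0.028 (Ksp is small, so little additional dissolves).
Ksp ≈ s × (0.028)^2
s = 6.1 x 10^-8 M
Check: 2s = 1.2 x 10^-7 ≪ 0.028, so the approximation is valid.

6.1 × 10^-8 M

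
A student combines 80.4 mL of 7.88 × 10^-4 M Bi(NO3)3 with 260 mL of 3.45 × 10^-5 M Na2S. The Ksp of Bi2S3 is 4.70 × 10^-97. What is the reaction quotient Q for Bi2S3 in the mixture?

Total volume = 80.4 + 260 = 340.4 mL.
[Bi^3+] = 7.88 x 10^-4 × (80.4/340.4) = 1.861 × 10^-4 M
[S^2-] = 3.45 x 10^-5 × (260/340.4) = 2.635 x 10^-5 M
Bi2S3(s) ⇌ 2 Bi^3+(aq) + 3 S^2-(aq), so Q = [Bi^3+]^2[S^2-]^3
Q = (1.861 × 10^-4)^2(2.635 × 10^-5)^3 = 6.34 x 10^-22
Q > Ksp, so Bi2S3 will precipitate.

6.34 × 10^-22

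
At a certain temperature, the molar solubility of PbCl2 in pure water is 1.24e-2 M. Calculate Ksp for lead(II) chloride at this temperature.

PbCl2(s) ⇌ Pb^2+(aq) + 2 Cl^-(aq)
For each mole of PbCl2 that dissolves: [Pb^2+] = s, [Cl^-] = 2s.
Ksp = [Pb^2+][Cl^-]^2
Substituting: Ksp = s(2s)^2 = 4s^3
With s = 1.24 × 10^-2: Ksp = 7.63 × 10^-6

7.63 x 10^-6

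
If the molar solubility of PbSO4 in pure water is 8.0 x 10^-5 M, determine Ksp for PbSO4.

PbSO4(s) ⇌ Pb^2+ + SO4^2-
If s mol/L of PbSO4 dissolves, [Pb^2+] = s and [SO4^2-] = s.
Ksp = [Pb^2+][SO4^2-]
Ksp = (s)(s) = s^2
With s = 8.0 × 10^-5: Ksp = 6.4 × 10^-9

Ksp ≈ 6.4 × 10^-9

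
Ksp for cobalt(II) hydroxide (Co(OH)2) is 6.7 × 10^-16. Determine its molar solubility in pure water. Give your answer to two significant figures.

s ≈ 5.5 x 10^-6 M

Co(OH)2(s) <=> Co^2+(aq) + 2 OH^-(aq)
Ksp = [Co^2+][OH^-]^2
If s mol/L of Co(OH)2 dissolves, [Co^2+] = s and [OH^-] = 2s.
Substituting: Ksp = s(2s)^2 = 4s^3
s^3 = 6.7 × 10^-16 / 4, so s = 5.5 x 10^-6 M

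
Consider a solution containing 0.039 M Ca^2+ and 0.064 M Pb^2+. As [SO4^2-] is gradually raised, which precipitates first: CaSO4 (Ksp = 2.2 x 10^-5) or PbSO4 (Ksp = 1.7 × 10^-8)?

Precipitation of each salt starts when its ion product equals its Ksp.
For CaSO4: 2.2 x 10^-5 = 0.039 × [SO4^2-]  ⇒  [SO4^2-] = 5.6 × 10^-4 M.
For PbSO4: 1.7 × 10^-8 = 0.064 × [SO4^2-]  ⇒  [SO4^2-] = 2.7 × 10^-7 M.
The salt with the lower threshold [SO4^2-] precipitates first: PbSO4.

PbSO4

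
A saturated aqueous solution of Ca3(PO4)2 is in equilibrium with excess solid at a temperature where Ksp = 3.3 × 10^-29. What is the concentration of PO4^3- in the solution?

[PO4^3-] ≈ 1.6e-6 M

Ca3(PO4)2(s) ⇌ 3 Ca^2+ + 2 PO4^3-
Ksp = [Ca^2+]^3[PO4^3-]^2
For each mole of Ca3(PO4)2 that dissolves: [Ca^2+] = 3s, [PO4^3-] = 2s.
So Ksp = (3s)^3 × (2s)^2 = 108s^5
s = (3.3 × 10^-29 / 108)^(1/5) = 7.89 × 10^-7 M
[PO4^3-] = 2s = 1.6 × 10^-6 M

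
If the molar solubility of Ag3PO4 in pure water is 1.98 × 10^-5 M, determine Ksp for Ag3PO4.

Ag3PO4(s) <=> 3 Ag^+(aq) + PO4^3-(aq)
If s mol/L of Ag3PO4 dissolves, [Ag^+] = 3s and [PO4^3-] = s.
Ksp = [Ag^+]^3[PO4^3-]
Substituting: Ksp = (3s)^3s = 27s^4
With s = 1.98 × 10^-5: Ksp = 4.15 × 10^-18

Ksp = 4.15e-18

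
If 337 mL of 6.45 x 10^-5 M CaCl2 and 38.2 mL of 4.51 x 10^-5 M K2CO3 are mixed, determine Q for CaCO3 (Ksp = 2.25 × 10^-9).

Total volume = 337 + 38.2 = 375.2 mL.
[Ca^2+] = 6.45 × 10^-5 × (337/375.2) = 5.793 × 10^-5 M
[CO3^2-] = 4.51 x 10^-5 × (38.2/375.2) = 4.592 × 10^-6 M
CaCO3(s) ⇌ Ca^2+ + CO3^2-, so Q = [Ca^2+][CO3^2-]
Q = (5.793 × 10^-5)(4.592 × 10^-6) = 2.66 × 10^-10
Q < Ksp, so no precipitate of CaCO3 forms.

Q ≈ 2.66 x 10^-10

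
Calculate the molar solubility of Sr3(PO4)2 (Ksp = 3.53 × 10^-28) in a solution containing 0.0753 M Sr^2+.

s = 4.55 × 10^-13 M

Sr3(PO4)2(s) ⇌ 3 Sr^2+ + 2 PO4^3-
Ksp = [Sr^2+]^3[PO4^3-]^2
Let s = moles of Sr3(PO4)2 that dissolve per litre. [Sr^2+] = 0.0753 + 3s ≈ 0.0753, [PO4^3-] = 2s (Ksp is small, so little additional dissolves).
Ksp ≈ (0.0753)^3 × (2s)^2
s = 4.55 × 10^-13 M
Check: 3s = 1.4 × 10^-12 ≪ 0.0753, so the approximation is valid.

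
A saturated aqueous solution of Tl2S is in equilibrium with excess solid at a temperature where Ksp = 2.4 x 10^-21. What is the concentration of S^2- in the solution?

8.4 × 10^-8 M

Tl2S(s) <=> 2 Tl^+(aq) + S^2-(aq)
Ksp = [Tl^+]^2[S^2-]
Let s = molar solubility. Then [Tl^+] = 2s and [S^2-] = s.
Ksp = (2s)^2s = 4s^3
s = (2.4 x 10^-21 / 4)^(1/3) = 8.43 x 10^-8 M
[S^2-] = s = 8.4 × 10^-8 M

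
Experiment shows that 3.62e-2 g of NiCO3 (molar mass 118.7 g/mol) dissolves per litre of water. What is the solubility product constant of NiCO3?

Molar solubility s = (3.62 × 10^-2 g/L) / (118.7 g/mol) = 3.050 × 10^-4 M.
NiCO3(s) ⇌ Ni^2+ + CO3^2-
Let s = molar solubility. Then [Ni^2+] = s and [CO3^2-] = s.
Ksp = [Ni^2+][CO3^2-]
Ksp = (s)(s) = s^2
With s = 3.050 × 10^-4: Ksp = 9.30 x 10^-8

9.30 × 10^-8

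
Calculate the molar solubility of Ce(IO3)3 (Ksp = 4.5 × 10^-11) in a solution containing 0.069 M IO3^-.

Ce(IO3)3(s) ⇌ Ce^3+(aq) + 3 IO3^-(aq)
Ksp = [Ce^3+][IO3^-]^3
Let s be the molar solubility in this solution. [Ce^3+] = s, [IO3^-] = 0.069 + 3s ≈ 0.069 (common-ion effect: IO3^- is already 0.069 M).
Ksp ≈ s × (0.069)^3
s = 1.4 × 10^-7 M
Check: 3s = 4.1 × 10^-7 ≪ 0.069, so the approximation is valid.

1.4 × 10^-7 M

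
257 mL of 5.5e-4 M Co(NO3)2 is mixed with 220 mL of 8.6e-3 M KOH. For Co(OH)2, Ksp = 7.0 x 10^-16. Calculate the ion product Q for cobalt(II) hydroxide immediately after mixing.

4.7 × 10^-9

Total volume = 257 + 220 = 477 mL.
[Co^2+] = 5.5 × 10^-4 × (257/477) = 2.96 × 10^-4 M
[OH^-] = 8.6 × 10^-3 × (220/477) = 3.97 × 10^-3 M
Co(OH)2(s) ⇌ Co^2+ + 2 OH^-, so Q = [Co^2+][OH^-]^2
Q = (2.96 × 10^-4)(3.97 x 10^-3)^2 = 4.7 × 10^-9
Q > Ksp, so Co(OH)2 will precipitate.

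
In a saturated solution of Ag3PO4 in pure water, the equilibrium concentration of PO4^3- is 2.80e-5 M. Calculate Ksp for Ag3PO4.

Ksp ≈ 1.66 × 10^-17

Ag3PO4(s) ⇌ 3 Ag^+(aq) + PO4^3-(aq)
Stoichiometry gives [Ag^+] = (3/1)[PO4^3-] = 8.400 x 10^-5 M.
Ksp = [Ag^+]^3[PO4^3-]
Ksp = (8.400 x 10^-5)^3 × 2.80 x 10^-5 = 1.66 × 10^-17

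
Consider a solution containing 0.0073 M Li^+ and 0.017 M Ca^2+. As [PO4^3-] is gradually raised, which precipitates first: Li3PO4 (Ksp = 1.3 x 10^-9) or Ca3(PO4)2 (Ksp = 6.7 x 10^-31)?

Each salt begins to precipitate when Q = Ksp, i.e. when [PO4^3-] reaches its threshold.
For Li3PO4: 1.3 x 10^-9 = (0.0073)^3 × [PO4^3-]  ⇒  [PO4^3-] = 3.3 × 10^-3 M.
For Ca3(PO4)2: 6.7 x 10^-31 = (0.017)^3 × [PO4^3-]^2  ⇒  [PO4^3-] = 3.7 × 10^-13 M.
The salt with the lower threshold [PO4^3-] precipitates first: Ca3(PO4)2.

Ca3(PO4)2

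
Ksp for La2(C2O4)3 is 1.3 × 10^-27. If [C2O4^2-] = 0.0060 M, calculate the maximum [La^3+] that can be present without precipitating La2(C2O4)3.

7.8 x 10^-11 M

La2(C2O4)3(s) <=> 2 La^3+ + 3 C2O4^2-
Ksp = [La^3+]^2[C2O4^2-]^3
Precipitation begins when Q = Ksp. With [C2O4^2-] = 0.0060 M:
1.3 × 10^-27 = (0.0060)^3 × [La^3+]^2
[La^3+] = (1.3 × 10^-27 / 2.16 × 10^-7)^(1/2) = 7.8 × 10^-11 M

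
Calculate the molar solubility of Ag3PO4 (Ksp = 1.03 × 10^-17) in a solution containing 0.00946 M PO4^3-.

s = 3.43 x 10^-6 M

Ag3PO4(s) ⇌ 3 Ag^+(aq) + PO4^3-(aq)
Ksp = [Ag^+]^3[PO4^3-]
If s mol/L dissolves here, [Ag^+] = 3s, [PO4^3-] = 0.00946 + s ≈ 0.00946 (Ksp is small, so little additional dissolves).
Ksp ≈ (3s)^3 × 0.00946
s = 3.43 × 10^-6 M
Check: s = 3.4 x 10^-6 ≪ 0.00946, so the approximation is valid.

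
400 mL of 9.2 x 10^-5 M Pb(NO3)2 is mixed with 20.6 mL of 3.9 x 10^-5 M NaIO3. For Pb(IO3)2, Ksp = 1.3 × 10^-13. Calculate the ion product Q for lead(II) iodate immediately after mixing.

3.2e-16

Total volume = 400 + 20.6 = 420.6 mL.
[Pb^2+] = 9.2 x 10^-5 × (400/420.6) = 8.75 × 10^-5 M
[IO3^-] = 3.9 × 10^-5 × (20.6/420.6) = 1.91 x 10^-6 M
Pb(IO3)2(s) <=> Pb^2+(aq) + 2 IO3^-(aq), so Q = [Pb^2+][IO3^-]^2
Q = (8.75 × 10^-5)(1.91 × 10^-6)^2 = 3.2 x 10^-16
Q < Ksp, so no precipitate of Pb(IO3)2 forms.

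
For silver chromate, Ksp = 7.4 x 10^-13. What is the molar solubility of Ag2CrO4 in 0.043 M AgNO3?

4.0 x 10^-10 M

Ag2CrO4(s) ⇌ 2 Ag^+ + CrO4^2-
Ksp = [Ag^+]^2[CrO4^2-]
Let s = moles of Ag2CrO4 that dissolve per litre. [Ag^+] = 0.043 + 2s ≈ 0.043, [CrO4^2-] = s (Ksp is small, so little additional dissolves).
Ksp ≈ (0.043)^2 × s
s = 4.0 x 10^-10 M
Check: 2s = 8.0 × 10^-10 ≪ 0.043, so the approximation is valid.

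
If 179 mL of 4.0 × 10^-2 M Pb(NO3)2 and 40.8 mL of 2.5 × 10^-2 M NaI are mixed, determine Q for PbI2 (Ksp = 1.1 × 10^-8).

Total volume = 179 + 40.8 = 219.8 mL.
[Pb^2+] = 4.0 × 10^-2 × (179/219.8) = 3.26 × 10^-2 M
[I^-] = 2.5 × 10^-2 × (40.8/219.8) = 4.64 × 10^-3 M
PbI2(s) <=> Pb^2+(aq) + 2 I^-(aq), so Q = [Pb^2+][I^-]^2
Q = (3.26 × 10^-2)(4.64 × 10^-3)^2 = 7.0 x 10^-7
Q > Ksp, so PbI2 will precipitate.

Q ≈ 7.0 × 10^-7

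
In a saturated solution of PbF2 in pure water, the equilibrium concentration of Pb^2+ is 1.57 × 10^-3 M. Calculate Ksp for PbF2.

PbF2(s) <=> Pb^2+(aq) + 2 F^-(aq)
Stoichiometry gives [F^-] = (2/1)[Pb^2+] = 3.140 x 10^-3 M.
Ksp = [Pb^2+][F^-]^2
Ksp = 1.57 × 10^-3 × (3.140 × 10^-3)^2 = 1.55 × 10^-8

1.55e-8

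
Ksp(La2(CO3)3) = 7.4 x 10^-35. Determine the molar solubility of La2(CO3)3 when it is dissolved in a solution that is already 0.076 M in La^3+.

7.8e-12 M

La2(CO3)3(s) <=> 2 La^3+ + 3 CO3^2-
Ksp = [La^3+]^2[CO3^2-]^3
Let s be the molar solubility in this solution. [La^3+] = 0.076 + 2s ≈ 0.076, [CO3^2-] = 3s (since the La^3+ already present dominates).
Ksp ≈ (0.076)^2 × (3s)^3
s = 7.8 × 10^-12 M
Check: 2s = 1.6 × 10^-11 ≪ 0.076, so the approximation is valid.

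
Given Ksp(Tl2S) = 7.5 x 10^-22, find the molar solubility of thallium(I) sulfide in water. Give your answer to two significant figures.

Tl2S(s) ⇌ 2 Tl^+ + S^2-
Ksp = [Tl^+]^2[S^2-]
With molar solubility s: [Tl^+] = 2s, [S^2-] = s.
So Ksp = (2s)^2 × s = 4s^3
Solving, s = (7.5 x 10^-22/4)^(1/3) = 5.7 × 10^-8 M

5.7e-8 M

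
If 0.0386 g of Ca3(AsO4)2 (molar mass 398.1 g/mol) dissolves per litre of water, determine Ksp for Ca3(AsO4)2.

Molar solubility s = (3.86 x 10^-2 g/L) / (398.1 g/mol) = 9.696 × 10^-5 M.
Ca3(AsO4)2(s) <=> 3 Ca^2+ + 2 AsO4^3-
Let s = molar solubility. Then [Ca^2+] = 3s and [AsO4^3-] = 2s.
Ksp = [Ca^2+]^3[AsO4^3-]^2
Ksp = (3s)^3(2s)^2 = 108s^5
With s = 9.696 × 10^-5: Ksp = 9.26 x 10^-19

9.26e-19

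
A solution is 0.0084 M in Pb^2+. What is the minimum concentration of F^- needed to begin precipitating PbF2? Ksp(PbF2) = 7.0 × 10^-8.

[F^-] = 2.9 x 10^-3 M

PbF2(s) <=> Pb^2+(aq) + 2 F^-(aq)
Ksp = [Pb^2+][F^-]^2
Precipitation begins when Q = Ksp. With [Pb^2+] = 0.0084 M:
7.0 × 10^-8 = (0.0084) × [F^-]^2
[F^-] = (7.0 × 10^-8 / 8.4 × 10^-3)^(1/2) = 2.9 x 10^-3 M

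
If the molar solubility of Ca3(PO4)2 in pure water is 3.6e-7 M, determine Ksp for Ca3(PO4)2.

Ca3(PO4)2(s) ⇌ 3 Ca^2+(aq) + 2 PO4^3-(aq)
If s mol/L of Ca3(PO4)2 dissolves, [Ca^2+] = 3s and [PO4^3-] = 2s.
Ksp = [Ca^2+]^3[PO4^3-]^2
Substituting: Ksp = (3s)^3(2s)^2 = 108s^5
Ksp = 108 × (3.6 × 10^-7)^5 = 6.5 × 10^-31

Ksp ≈ 6.5 × 10^-31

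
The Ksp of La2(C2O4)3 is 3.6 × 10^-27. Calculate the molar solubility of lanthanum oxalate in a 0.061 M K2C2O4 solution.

s ≈ 2.0e-12 M

La2(C2O4)3(s) <=> 2 La^3+(aq) + 3 C2O4^2-(aq)
Ksp = [La^3+]^2[C2O4^2-]^3
Let s = moles of La2(C2O4)3 that dissolve per litre. [La^3+] = 2s, [C2O4^2-] = 0.061 + 3s ≈ 0.061 (Ksp is small, so little additional dissolves).
Ksp ≈ (2s)^2 × (0.061)^3
s = 2.0 x 10^-12 M
Check: 3s = 6.0 x 10^-12 ≪ 0.061, so the approximation is valid.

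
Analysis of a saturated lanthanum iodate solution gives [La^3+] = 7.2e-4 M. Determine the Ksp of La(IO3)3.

Ksp = 7.3 × 10^-12

La(IO3)3(s) <=> La^3+(aq) + 3 IO3^-(aq)
Stoichiometry gives [IO3^-] = (3/1)[La^3+] = 2.16 × 10^-3 M.
Ksp = [La^3+][IO3^-]^3
Ksp = 7.2 x 10^-4 × (2.16 × 10^-3)^3 = 7.3 x 10^-12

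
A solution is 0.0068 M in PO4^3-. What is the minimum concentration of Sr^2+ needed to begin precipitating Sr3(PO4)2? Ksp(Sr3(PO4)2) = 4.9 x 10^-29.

1.0e-8 M

Sr3(PO4)2(s) ⇌ 3 Sr^2+(aq) + 2 PO4^3-(aq)
Ksp = [Sr^2+]^3[PO4^3-]^2
Precipitation begins when Q = Ksp. With [PO4^3-] = 0.0068 M:
4.9 x 10^-29 = (0.0068)^2 × [Sr^2+]^3
[Sr^2+] = (4.9 x 10^-29 / 4.62 x 10^-5)^(1/3) = 1.0 × 10^-8 M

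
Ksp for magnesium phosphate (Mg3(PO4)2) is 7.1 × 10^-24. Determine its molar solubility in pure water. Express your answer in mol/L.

Mg3(PO4)2(s) <=> 3 Mg^2+(aq) + 2 PO4^3-(aq)
Ksp = [Mg^2+]^3[PO4^3-]^2
If s mol/L of Mg3(PO4)2 dissolves, [Mg^2+] = 3s and [PO4^3-] = 2s.
Ksp = (3s)^3(2s)^2 = 108s^5
Solving, s = (7.1 × 10^-24/108)^(1/5) = 9.2 × 10^-6 M

9.2 × 10^-6 M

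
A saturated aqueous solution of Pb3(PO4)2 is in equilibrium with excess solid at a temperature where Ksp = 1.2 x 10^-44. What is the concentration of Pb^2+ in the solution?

Pb3(PO4)2(s) <=> 3 Pb^2+(aq) + 2 PO4^3-(aq)
Ksp = [Pb^2+]^3[PO4^3-]^2
Let s = molar solubility. Then [Pb^2+] = 3s and [PO4^3-] = 2s.
So Ksp = (3s)^3 × (2s)^2 = 108s^5
s = (1.2 x 10^-44 / 108)^(1/5) = 6.44 x 10^-10 M
[Pb^2+] = 3s = 1.9 x 10^-9 M

[Pb^2+] = 1.9e-9 M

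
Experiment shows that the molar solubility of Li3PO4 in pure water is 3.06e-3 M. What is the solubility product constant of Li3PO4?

Li3PO4(s) ⇌ 3 Li^+(aq) + PO4^3-(aq)
With molar solubility s: [Li^+] = 3s, [PO4^3-] = s.
Ksp = [Li^+]^3[PO4^3-]
So Ksp = (3s)^3 × s = 27s^4
Ksp = 27 × (3.06 × 10^-3)^4 = 2.37 × 10^-9

Ksp ≈ 2.37 × 10^-9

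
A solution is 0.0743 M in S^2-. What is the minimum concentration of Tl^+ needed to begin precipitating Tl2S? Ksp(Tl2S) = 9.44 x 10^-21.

[Tl^+] = 3.56 x 10^-10 M

Tl2S(s) ⇌ 2 Tl^+(aq) + S^2-(aq)
Ksp = [Tl^+]^2[S^2-]
Precipitation begins when Q = Ksp. With [S^2-] = 0.0743 M:
9.44 x 10^-21 = (0.0743) × [Tl^+]^2
[Tl^+] = (9.44 x 10^-21 / 7.43 × 10^-2)^(1/2) = 3.56 × 10^-10 M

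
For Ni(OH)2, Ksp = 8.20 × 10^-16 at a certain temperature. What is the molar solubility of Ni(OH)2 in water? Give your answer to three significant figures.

s = 5.90e-6 M

Ni(OH)2(s) <=> Ni^2+ + 2 OH^-
Ksp = [Ni^2+][OH^-]^2
If s mol/L of Ni(OH)2 dissolves, [Ni^2+] = s and [OH^-] = 2s.
So Ksp = s × (2s)^2 = 4s^3
Solving, s = (8.20 × 10^-16/4)^(1/3) = 5.90 x 10^-6 M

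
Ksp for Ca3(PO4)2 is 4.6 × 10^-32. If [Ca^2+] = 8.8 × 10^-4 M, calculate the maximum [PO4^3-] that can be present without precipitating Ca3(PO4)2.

[PO4^3-] ≈ 8.2 × 10^-12 M

Ca3(PO4)2(s) ⇌ 3 Ca^2+(aq) + 2 PO4^3-(aq)
Ksp = [Ca^2+]^3[PO4^3-]^2
Precipitation begins when Q = Ksp. With [Ca^2+] = 8.8 × 10^-4 M:
4.6 × 10^-32 = (8.8 × 10^-4)^3 × [PO4^3-]^2
[PO4^3-] = (4.6 × 10^-32 / 6.81 × 10^-10)^(1/2) = 8.2 × 10^-12 M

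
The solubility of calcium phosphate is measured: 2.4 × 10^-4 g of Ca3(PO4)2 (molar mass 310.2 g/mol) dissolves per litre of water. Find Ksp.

Molar solubility s = (2.4 x 10^-4 g/L) / (310.2 g/mol) = 7.74 × 10^-7 M.
Ca3(PO4)2(s) <=> 3 Ca^2+ + 2 PO4^3-
Let s = molar solubility. Then [Ca^2+] = 3s and [PO4^3-] = 2s.
Ksp = [Ca^2+]^3[PO4^3-]^2
So Ksp = (3s)^3 × (2s)^2 = 108s^5
With s = 7.74 × 10^-7: Ksp = 3.0 x 10^-29

3.0 × 10^-29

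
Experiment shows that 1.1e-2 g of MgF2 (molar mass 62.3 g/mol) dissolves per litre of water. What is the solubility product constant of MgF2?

Molar solubility s = (1.1 x 10^-2 g/L) / (62.3 g/mol) = 1.77 x 10^-4 M.
MgF2(s) ⇌ Mg^2+(aq) + 2 F^-(aq)
For each mole of MgF2 that dissolves: [Mg^2+] = s, [F^-] = 2s.
Ksp = [Mg^2+][F^-]^2
Ksp = s(2s)^2 = 4s^3
Ksp = 4 × (1.77 × 10^-4)^3 = 2.2 × 10^-11

Ksp = 2.2e-11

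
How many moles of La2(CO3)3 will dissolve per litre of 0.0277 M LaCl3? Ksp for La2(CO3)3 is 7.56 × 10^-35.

s = 1.54 × 10^-11 M

La2(CO3)3(s) ⇌ 2 La^3+ + 3 CO3^2-
Ksp = [La^3+]^2[CO3^2-]^3
If s mol/L dissolves here, [La^3+] = 0.0277 + 2s ≈ 0.0277, [CO3^2-] = 3s (common-ion effect: La^3+ is already 0.0277 M).
Ksp ≈ (0.0277)^2 × (3s)^3
s = 1.54 × 10^-11 M
Check: 2s = 3.1 x 10^-11 ≪ 0.0277, so the approximation is valid.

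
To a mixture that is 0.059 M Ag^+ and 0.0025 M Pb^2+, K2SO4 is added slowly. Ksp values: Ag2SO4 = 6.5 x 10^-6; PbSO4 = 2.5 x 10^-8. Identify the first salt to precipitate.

PbSO4

Each salt begins to precipitate when Q = Ksp, i.e. when [SO4^2-] reaches its threshold.
For Ag2SO4: 6.5 x 10^-6 = (0.059)^2 × [SO4^2-]  ⇒  [SO4^2-] = 1.9 × 10^-3 M.
For PbSO4: 2.5 x 10^-8 = 0.0025 × [SO4^2-]  ⇒  [SO4^2-] = 1.0 × 10^-5 M.
The salt with the lower threshold [SO4^2-] precipitates first: PbSO4.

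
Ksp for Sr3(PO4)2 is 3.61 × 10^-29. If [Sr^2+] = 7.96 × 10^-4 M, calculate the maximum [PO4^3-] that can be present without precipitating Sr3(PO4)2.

Sr3(PO4)2(s) ⇌ 3 Sr^2+ + 2 PO4^3-
Ksp = [Sr^2+]^3[PO4^3-]^2
Precipitation begins when Q = Ksp. With [Sr^2+] = 7.96 × 10^-4 M:
3.61 × 10^-29 = (7.96 × 10^-4)^3 × [PO4^3-]^2
[PO4^3-] = (3.61 × 10^-29 / 5.044 × 10^-10)^(1/2) = 2.68 x 10^-10 M

2.68e-10 M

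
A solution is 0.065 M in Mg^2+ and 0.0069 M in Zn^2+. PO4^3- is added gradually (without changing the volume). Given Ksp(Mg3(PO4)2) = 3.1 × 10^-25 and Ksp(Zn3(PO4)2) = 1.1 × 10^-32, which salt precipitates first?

Each salt begins to precipitate when Q = Ksp, i.e. when [PO4^3-] reaches its threshold.
For Mg3(PO4)2: 3.1 × 10^-25 = (0.065)^3 × [PO4^3-]^2  ⇒  [PO4^3-] = 3.4 × 10^-11 M.
For Zn3(PO4)2: 1.1 × 10^-32 = (0.0069)^3 × [PO4^3-]^2  ⇒  [PO4^3-] = 1.8 × 10^-13 M.
The salt with the lower threshold [PO4^3-] precipitates first: Zn3(PO4)2.

Zn3(PO4)2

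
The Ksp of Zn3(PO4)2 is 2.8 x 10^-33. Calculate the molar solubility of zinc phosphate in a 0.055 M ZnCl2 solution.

s = 2.1 x 10^-15 M

Zn3(PO4)2(s) ⇌ 3 Zn^2+(aq) + 2 PO4^3-(aq)
Ksp = [Zn^2+]^3[PO4^3-]^2
If s mol/L dissolves here, [Zn^2+] = 0.055 + 3s ≈ 0.055, [PO4^3-] = 2s (Ksp is small, so little additional dissolves).
Ksp ≈ (0.055)^3 × (2s)^2
s = 2.1 × 10^-15 M
Check: 3s = 6.2 x 10^-15 ≪ 0.055, so the approximation is valid.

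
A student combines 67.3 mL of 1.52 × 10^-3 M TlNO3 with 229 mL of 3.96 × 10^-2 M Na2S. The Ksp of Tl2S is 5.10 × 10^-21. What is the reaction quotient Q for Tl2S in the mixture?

Total volume = 67.3 + 229 = 296.3 mL.
[Tl^+] = 1.52 × 10^-3 × (67.3/296.3) = 3.452 × 10^-4 M
[S^2-] = 3.96 × 10^-2 × (229/296.3) = 3.061 × 10^-2 M
Tl2S(s) <=> 2 Tl^+(aq) + S^2-(aq), so Q = [Tl^+]^2[S^2-]
Q = (3.452 × 10^-4)^2(3.061 x 10^-2) = 3.65 x 10^-9
Q > Ksp, so Tl2S will precipitate.

3.65 x 10^-9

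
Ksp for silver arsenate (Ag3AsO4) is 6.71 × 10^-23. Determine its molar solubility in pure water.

Ag3AsO4(s) ⇌ 3 Ag^+(aq) + AsO4^3-(aq)
Ksp = [Ag^+]^3[AsO4^3-]
Let s = molar solubility. Then [Ag^+] = 3s and [AsO4^3-] = s.
Substituting: Ksp = (3s)^3s = 27s^4
Solving, s = (6.71 × 10^-23/27)^(1/4) = 1.26 × 10^-6 M

1.26 × 10^-6 M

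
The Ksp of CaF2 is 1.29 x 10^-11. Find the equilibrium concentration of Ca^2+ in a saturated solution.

[Ca^2+] = 1.48e-4 M

CaF2(s) ⇌ Ca^2+(aq) + 2 F^-(aq)
Ksp = [Ca^2+][F^-]^2
If s mol/L of CaF2 dissolves, [Ca^2+] = s and [F^-] = 2s.
So Ksp = s × (2s)^2 = 4s^3
Solving, s = (1.29 x 10^-11/4)^(1/3) = 1.477 × 10^-4 M
[Ca^2+] = s = 1.48 × 10^-4 M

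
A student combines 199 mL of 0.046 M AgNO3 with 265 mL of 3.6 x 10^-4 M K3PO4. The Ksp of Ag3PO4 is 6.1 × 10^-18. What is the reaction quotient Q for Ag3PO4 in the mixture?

Q ≈ 1.6e-9

Total volume = 199 + 265 = 464 mL.
[Ag^+] = 4.6 × 10^-2 × (199/464) = 1.97 × 10^-2 M
[PO4^3-] = 3.6 × 10^-4 × (265/464) = 2.06 x 10^-4 M
Ag3PO4(s) ⇌ 3 Ag^+(aq) + PO4^3-(aq), so Q = [Ag^+]^3[PO4^3-]
Q = (1.97 × 10^-2)^3(2.06 × 10^-4) = 1.6 x 10^-9
Q > Ksp, so Ag3PO4 will precipitate.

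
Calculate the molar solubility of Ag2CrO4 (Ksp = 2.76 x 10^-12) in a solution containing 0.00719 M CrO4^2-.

Ag2CrO4(s) <=> 2 Ag^+ + CrO4^2-
Ksp = [Ag^+]^2[CrO4^2-]
If s mol/L dissolves here, [Ag^+] = 2s, [CrO4^2-] = 0.00719 + s ≈ 0.00719 (common-ion effect: CrO4^2- is already 0.00719 M).
Ksp ≈ (2s)^2 × 0.00719
s = 9.80 × 10^-6 M
Check: s = 9.8 × 10^-6 ≪ 0.00719, so the approximation is valid.

9.80 × 10^-6 M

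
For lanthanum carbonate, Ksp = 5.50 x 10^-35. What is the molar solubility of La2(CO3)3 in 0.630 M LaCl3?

La2(CO3)3(s) ⇌ 2 La^3+ + 3 CO3^2-
Ksp = [La^3+]^2[CO3^2-]^3
If s mol/L dissolves here, [La^3+] = 0.630 + 2s ≈ 0.630, [CO3^2-] = 3s (since La^3+ from LaCl3 dominates).
Ksp ≈ (0.630)^2 × (3s)^3
s = 1.72 × 10^-12 M
Check: 2s = 3.4 × 10^-12 ≪ 0.630, so the approximation is valid.

1.72 x 10^-12 M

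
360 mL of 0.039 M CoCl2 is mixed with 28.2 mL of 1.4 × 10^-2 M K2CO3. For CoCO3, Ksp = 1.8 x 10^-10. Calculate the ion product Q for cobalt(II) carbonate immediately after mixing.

3.7 x 10^-5

Total volume = 360 + 28.2 = 388.2 mL.
[Co^2+] = 3.9 x 10^-2 × (360/388.2) = 3.62 × 10^-2 M
[CO3^2-] = 1.4 × 10^-2 × (28.2/388.2) = 1.02 × 10^-3 M
CoCO3(s) ⇌ Co^2+ + CO3^2-, so Q = [Co^2+][CO3^2-]
Q = (3.62 x 10^-2)(1.02 × 10^-3) = 3.7 x 10^-5
Q > Ksp, so CoCO3 will precipitate.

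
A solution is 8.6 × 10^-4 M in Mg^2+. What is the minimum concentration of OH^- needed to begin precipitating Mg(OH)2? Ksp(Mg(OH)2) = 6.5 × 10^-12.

Mg(OH)2(s) <=> Mg^2+(aq) + 2 OH^-(aq)
Ksp = [Mg^2+][OH^-]^2
Precipitation begins when Q = Ksp. With [Mg^2+] = 8.6 × 10^-4 M:
6.5 × 10^-12 = (8.6 × 10^-4) × [OH^-]^2
[OH^-] = (6.5 × 10^-12 / 8.6 x 10^-4)^(1/2) = 8.7 x 10^-5 M

[OH^-] = 8.7 x 10^-5 M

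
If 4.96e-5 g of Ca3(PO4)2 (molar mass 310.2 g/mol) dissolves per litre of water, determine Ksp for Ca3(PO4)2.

1.13 x 10^-32

Molar solubility s = (4.96 x 10^-5 g/L) / (310.2 g/mol) = 1.599 x 10^-7 M.
Ca3(PO4)2(s) <=> 3 Ca^2+(aq) + 2 PO4^3-(aq)
For each mole of Ca3(PO4)2 that dissolves: [Ca^2+] = 3s, [PO4^3-] = 2s.
Ksp = [Ca^2+]^3[PO4^3-]^2
So Ksp = (3s)^3 × (2s)^2 = 108s^5
With s = 1.599 × 10^-7: Ksp = 1.13 × 10^-32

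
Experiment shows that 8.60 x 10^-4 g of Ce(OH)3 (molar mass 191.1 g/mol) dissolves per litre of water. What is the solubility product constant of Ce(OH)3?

Molar solubility s = (8.60 x 10^-4 g/L) / (191.1 g/mol) = 4.500 x 10^-6 M.
Ce(OH)3(s) ⇌ Ce^3+(aq) + 3 OH^-(aq)
For each mole of Ce(OH)3 that dissolves: [Ce^3+] = s, [OH^-] = 3s.
Ksp = [Ce^3+][OH^-]^3
Ksp = s(3s)^3 = 27s^4
Ksp = 27 × (4.500 × 10^-6)^4 = 1.11 × 10^-20

Ksp = 1.11 × 10^-20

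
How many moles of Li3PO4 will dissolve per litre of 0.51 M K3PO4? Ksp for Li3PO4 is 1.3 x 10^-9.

s ≈ 4.6 × 10^-4 M

Li3PO4(s) ⇌ 3 Li^+(aq) + PO4^3-(aq)
Ksp = [Li^+]^3[PO4^3-]
If s mol/L dissolves here, [Li^+] = 3s, [PO4^3-] = 0.51 + s ≈ 0.51 (common-ion effect: PO4^3- is already 0.51 M).
Ksp ≈ (3s)^3 × 0.51
s = 4.6 x 10^-4 M
Check: s = 4.6 × 10^-4 ≪ 0.51, so the approximation is valid.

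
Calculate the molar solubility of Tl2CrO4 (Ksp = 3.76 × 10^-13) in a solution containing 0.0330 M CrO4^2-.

s = 1.69 x 10^-6 M

Tl2CrO4(s) ⇌ 2 Tl^+ + CrO4^2-
Ksp = [Tl^+]^2[CrO4^2-]
Let s be the molar solubility in this solution. [Tl^+] = 2s, [CrO4^2-] = 0.0330 + s ≈ 0.0330 (Ksp is small, so little additional dissolves).
Ksp ≈ (2s)^2 × 0.0330
s = 1.69 × 10^-6 M
Check: s = 1.7 x 10^-6 ≪ 0.0330, so the approximation is valid.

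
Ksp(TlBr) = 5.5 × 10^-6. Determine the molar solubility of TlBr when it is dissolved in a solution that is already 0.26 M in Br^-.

TlBr(s) ⇌ Tl^+(aq) + Br^-(aq)
Ksp = [Tl^+][Br^-]
Let s = moles of TlBr that dissolve per litre. [Tl^+] = s, [Br^-] = 0.26 + s ≈ 0.26 (since the Br^- already present dominates).
Ksp ≈ s × 0.26
s = 2.1 × 10^-5 M
Check: s = 2.1 x 10^-5 ≪ 0.26, so the approximation is valid.

s = 2.1 × 10^-5 M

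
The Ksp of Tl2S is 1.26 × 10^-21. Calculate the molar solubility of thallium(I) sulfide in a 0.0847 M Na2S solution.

Tl2S(s) ⇌ 2 Tl^+(aq) + S^2-(aq)
Ksp = [Tl^+]^2[S^2-]
Let s be the molar solubility in this solution. [Tl^+] = 2s, [S^2-] = 0.0847 + s ≈ 0.0847 (Ksp is small, so little additional dissolves).
Ksp ≈ (2s)^2 × 0.0847
s = 6.10 x 10^-11 M
Check: s = 6.1 × 10^-11 ≪ 0.0847, so the approximation is valid.

6.10 × 10^-11 M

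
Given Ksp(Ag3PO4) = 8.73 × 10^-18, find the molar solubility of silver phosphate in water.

Ag3PO4(s) ⇌ 3 Ag^+(aq) + PO4^3-(aq)
Ksp = [Ag^+]^3[PO4^3-]
With molar solubility s: [Ag^+] = 3s, [PO4^3-] = s.
Substituting: Ksp = (3s)^3s = 27s^4
Solving, s = (8.73 × 10^-18/27)^(1/4) = 2.38 x 10^-5 M

s = 2.38e-5 M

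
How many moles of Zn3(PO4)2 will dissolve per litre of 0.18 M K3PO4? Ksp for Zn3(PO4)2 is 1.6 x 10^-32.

Zn3(PO4)2(s) ⇌ 3 Zn^2+ + 2 PO4^3-
Ksp = [Zn^2+]^3[PO4^3-]^2
Let s = moles of Zn3(PO4)2 that dissolve per litre. [Zn^2+] = 3s, [PO4^3-] = 0.18 + 2s ≈ 0.18 (common-ion effect: PO4^3- is already 0.18 M).
Ksp ≈ (3s)^3 × (0.18)^2
s = 2.6 x 10^-11 M
Check: 2s = 5.3 × 10^-11 ≪ 0.18, so the approximation is valid.

s = 2.6e-11 M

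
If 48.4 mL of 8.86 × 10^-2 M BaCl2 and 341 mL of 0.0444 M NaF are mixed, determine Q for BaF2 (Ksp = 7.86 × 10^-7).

1.66 × 10^-5

Total volume = 48.4 + 341 = 389.4 mL.
[Ba^2+] = 8.86 × 10^-2 × (48.4/389.4) = 1.101 × 10^-2 M
[F^-] = 4.44 × 10^-2 × (341/389.4) = 3.888 x 10^-2 M
BaF2(s) ⇌ Ba^2+(aq) + 2 F^-(aq), so Q = [Ba^2+][F^-]^2
Q = (1.101 × 10^-2)(3.888 x 10^-2)^2 = 1.66 × 10^-5
Q > Ksp, so BaF2 will precipitate.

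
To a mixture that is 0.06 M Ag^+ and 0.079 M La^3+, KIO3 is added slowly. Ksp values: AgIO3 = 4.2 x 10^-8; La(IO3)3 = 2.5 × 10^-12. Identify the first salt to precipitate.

AgIO3

Precipitation of each salt starts when its ion product equals its Ksp.
For AgIO3: 4.2 x 10^-8 = 0.06 × [IO3^-]  ⇒  [IO3^-] = 7.0 x 10^-7 M.
For La(IO3)3: 2.5 × 10^-12 = 0.079 × [IO3^-]^3  ⇒  [IO3^-] = 3.2 × 10^-4 M.
The salt with the lower threshold [IO3^-] precipitates first: AgIO3.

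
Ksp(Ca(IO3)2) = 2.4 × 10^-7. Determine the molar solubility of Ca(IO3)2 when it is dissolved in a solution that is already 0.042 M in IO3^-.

s = 1.4 x 10^-4 M

Ca(IO3)2(s) <=> Ca^2+(aq) + 2 IO3^-(aq)
Ksp = [Ca^2+][IO3^-]^2
Let s = moles of Ca(IO3)2 that dissolve per litre. [Ca^2+] = s, [IO3^-] = 0.042 + 2s ≈ 0.042 (since the IO3^- already present dominates).
Ksp ≈ s × (0.042)^2
s = 1.4 × 10^-4 M
Check: 2s = 2.7 × 10^-4 ≪ 0.042, so the approximation is valid.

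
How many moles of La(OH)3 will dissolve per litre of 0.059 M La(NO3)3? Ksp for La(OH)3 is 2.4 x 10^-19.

La(OH)3(s) ⇌ La^3+ + 3 OH^-
Ksp = [La^3+][OH^-]^3
Let s be the molar solubility in this solution. [La^3+] = 0.059 + s ≈ 0.059, [OH^-] = 3s (since La^3+ from La(NO3)3 dominates).
Ksp ≈ 0.059 × (3s)^3
s = 5.3 x 10^-7 M
Check: s = 5.3 × 10^-7 ≪ 0.059, so the approximation is valid.

5.3 × 10^-7 M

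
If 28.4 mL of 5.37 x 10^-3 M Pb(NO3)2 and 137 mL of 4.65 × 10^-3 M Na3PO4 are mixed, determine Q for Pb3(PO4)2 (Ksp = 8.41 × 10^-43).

Total volume = 28.4 + 137 = 165.4 mL.
[Pb^2+] = 5.37 × 10^-3 × (28.4/165.4) = 9.221 x 10^-4 M
[PO4^3-] = 4.65 × 10^-3 × (137/165.4) = 3.852 × 10^-3 M
Pb3(PO4)2(s) ⇌ 3 Pb^2+(aq) + 2 PO4^3-(aq), so Q = [Pb^2+]^3[PO4^3-]^2
Q = (9.221 × 10^-4)^3(3.852 × 10^-3)^2 = 1.16 x 10^-14
Q > Ksp, so Pb3(PO4)2 will precipitate.

Q = 1.16 x 10^-14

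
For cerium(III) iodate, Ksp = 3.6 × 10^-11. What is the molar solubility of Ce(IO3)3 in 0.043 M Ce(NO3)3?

s = 3.1 × 10^-4 M

Ce(IO3)3(s) ⇌ Ce^3+ + 3 IO3^-
Ksp = [Ce^3+][IO3^-]^3
Let s be the molar solubility in this solution. [Ce^3+] = 0.043 + s ≈ 0.043, [IO3^-] = 3s (common-ion effect: Ce^3+ is already 0.043 M).
Ksp ≈ 0.043 × (3s)^3
s = 3.1 × 10^-4 M
Check: s = 3.1 × 10^-4 ≪ 0.043, so the approximation is valid.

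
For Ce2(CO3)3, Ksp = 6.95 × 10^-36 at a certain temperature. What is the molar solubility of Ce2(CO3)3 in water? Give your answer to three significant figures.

Ce2(CO3)3(s) ⇌ 2 Ce^3+(aq) + 3 CO3^2-(aq)
Ksp = [Ce^3+]^2[CO3^2-]^3
Let s = molar solubility. Then [Ce^3+] = 2s and [CO3^2-] = 3s.
So Ksp = (2s)^2 × (3s)^3 = 108s^5
s = (6.95 × 10^-36 / 108)^(1/5) = 3.65 × 10^-8 M

3.65e-8 M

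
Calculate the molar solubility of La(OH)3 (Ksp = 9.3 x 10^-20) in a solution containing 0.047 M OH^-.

s = 9.0 × 10^-16 M

La(OH)3(s) ⇌ La^3+(aq) + 3 OH^-(aq)
Ksp = [La^3+][OH^-]^3
Let s = moles of La(OH)3 that dissolve per litre. [La^3+] = s, [OH^-] = 0.047 + 3s ≈ 0.047 (since the OH^- already present dominates).
Ksp ≈ s × (0.047)^3
s = 9.0 × 10^-16 M
Check: 3s = 2.7 x 10^-15 ≪ 0.047, so the approximation is valid.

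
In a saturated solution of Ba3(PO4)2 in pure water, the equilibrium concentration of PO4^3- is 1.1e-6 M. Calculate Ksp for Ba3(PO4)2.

Ba3(PO4)2(s) ⇌ 3 Ba^2+ + 2 PO4^3-
Stoichiometry gives [Ba^2+] = (3/2)[PO4^3-] = 1.65 x 10^-6 M.
Ksp = [Ba^2+]^3[PO4^3-]^2
Ksp = (1.65 × 10^-6)^3 × (1.1 x 10^-6)^2 = 5.4 × 10^-30

Ksp = 5.4 × 10^-30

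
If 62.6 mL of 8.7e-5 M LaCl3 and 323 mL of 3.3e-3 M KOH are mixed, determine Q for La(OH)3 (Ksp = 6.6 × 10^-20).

Total volume = 62.6 + 323 = 385.6 mL.
[La^3+] = 8.7 × 10^-5 × (62.6/385.6) = 1.41 × 10^-5 M
[OH^-] = 3.3 x 10^-3 × (323/385.6) = 2.76 × 10^-3 M
La(OH)3(s) ⇌ La^3+(aq) + 3 OH^-(aq), so Q = [La^3+][OH^-]^3
Q = (1.41 × 10^-5)(2.76 x 10^-3)^3 = 3.0 × 10^-13
Q > Ksp, so La(OH)3 will precipitate.

Q ≈ 3.0 × 10^-13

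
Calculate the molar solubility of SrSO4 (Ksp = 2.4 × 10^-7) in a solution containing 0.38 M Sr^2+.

s ≈ 6.3 x 10^-7 M

SrSO4(s) ⇌ Sr^2+(aq) + SO4^2-(aq)
Ksp = [Sr^2+][SO4^2-]
If s mol/L dissolves here, [Sr^2+] = 0.38 + s ≈ 0.38, [SO4^2-] = s (common-ion effect: Sr^2+ is already 0.38 M).
Ksp ≈ 0.38 × s
s = 6.3 x 10^-7 M
Check: s = 6.3 × 10^-7 ≪ 0.38, so the approximation is valid.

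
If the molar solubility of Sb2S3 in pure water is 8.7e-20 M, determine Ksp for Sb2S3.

Ksp ≈ 5.4 × 10^-94

Sb2S3(s) ⇌ 2 Sb^3+ + 3 S^2-
If s mol/L of Sb2S3 dissolves, [Sb^3+] = 2s and [S^2-] = 3s.
Ksp = [Sb^3+]^2[S^2-]^3
Ksp = (2s)^2(3s)^3 = 108s^5
With s = 8.7 × 10^-20: Ksp = 5.4 × 10^-94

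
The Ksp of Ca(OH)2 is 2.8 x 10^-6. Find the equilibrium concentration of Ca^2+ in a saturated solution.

Ca(OH)2(s) ⇌ Ca^2+(aq) + 2 OH^-(aq)
Ksp = [Ca^2+][OH^-]^2
For each mole of Ca(OH)2 that dissolves: [Ca^2+] = s, [OH^-] = 2s.
Substituting: Ksp = s(2s)^2 = 4s^3
Solving, s = (2.8 x 10^-6/4)^(1/3) = 8.88 x 10^-3 M
[Ca^2+] = s = 8.9 x 10^-3 M

[Ca^2+] = 8.9 × 10^-3 M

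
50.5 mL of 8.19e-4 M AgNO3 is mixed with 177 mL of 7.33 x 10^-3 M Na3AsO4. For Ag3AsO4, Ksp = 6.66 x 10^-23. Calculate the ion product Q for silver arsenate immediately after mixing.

Q = 3.43 × 10^-14

Total volume = 50.5 + 177 = 227.5 mL.
[Ag^+] = 8.19 x 10^-4 × (50.5/227.5) = 1.818 × 10^-4 M
[AsO4^3-] = 7.33 × 10^-3 × (177/227.5) = 5.703 × 10^-3 M
Ag3AsO4(s) ⇌ 3 Ag^+ + AsO4^3-, so Q = [Ag^+]^3[AsO4^3-]
Q = (1.818 x 10^-4)^3(5.703 × 10^-3) = 3.43 × 10^-14
Q > Ksp, so Ag3AsO4 will precipitate.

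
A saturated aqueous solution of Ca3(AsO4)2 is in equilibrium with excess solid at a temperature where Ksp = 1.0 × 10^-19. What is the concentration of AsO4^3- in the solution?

Ca3(AsO4)2(s) ⇌ 3 Ca^2+ + 2 AsO4^3-
Ksp = [Ca^2+]^3[AsO4^3-]^2
With molar solubility s: [Ca^2+] = 3s, [AsO4^3-] = 2s.
Ksp = (3s)^3(2s)^2 = 108s^5
s = (1.0 × 10^-19 / 108)^(1/5) = 6.21 × 10^-5 M
[AsO4^3-] = 2s = 1.2 × 10^-4 M

[AsO4^3-] = 1.2 x 10^-4 M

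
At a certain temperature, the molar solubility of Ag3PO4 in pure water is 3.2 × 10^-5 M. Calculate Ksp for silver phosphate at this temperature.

Ag3PO4(s) ⇌ 3 Ag^+ + PO4^3-
If s mol/L of Ag3PO4 dissolves, [Ag^+] = 3s and [PO4^3-] = s.
Ksp = [Ag^+]^3[PO4^3-]
So Ksp = (3s)^3 × s = 27s^4
Ksp = 27 × (3.2 × 10^-5)^4 = 2.8 × 10^-17

Ksp = 2.8 × 10^-17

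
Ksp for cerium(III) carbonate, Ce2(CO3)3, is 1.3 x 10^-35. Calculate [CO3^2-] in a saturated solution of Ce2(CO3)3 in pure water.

[CO3^2-] = 1.2e-7 M

Ce2(CO3)3(s) ⇌ 2 Ce^3+ + 3 CO3^2-
Ksp = [Ce^3+]^2[CO3^2-]^3
With molar solubility s: [Ce^3+] = 2s, [CO3^2-] = 3s.
So Ksp = (2s)^2 × (3s)^3 = 108s^5
Solving, s = (1.3 x 10^-35/108)^(1/5) = 4.13 x 10^-8 M
[CO3^2-] = 3s = 1.2 x 10^-7 M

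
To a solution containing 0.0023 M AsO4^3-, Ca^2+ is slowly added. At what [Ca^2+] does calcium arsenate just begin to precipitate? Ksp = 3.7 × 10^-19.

Ca3(AsO4)2(s) ⇌ 3 Ca^2+ + 2 AsO4^3-
Ksp = [Ca^2+]^3[AsO4^3-]^2
Precipitation begins when Q = Ksp. With [AsO4^3-] = 0.0023 M:
3.7 × 10^-19 = (0.0023)^2 × [Ca^2+]^3
[Ca^2+] = (3.7 × 10^-19 / 5.29 x 10^-6)^(1/3) = 4.1 × 10^-5 M

[Ca^2+] ≈ 4.1 x 10^-5 M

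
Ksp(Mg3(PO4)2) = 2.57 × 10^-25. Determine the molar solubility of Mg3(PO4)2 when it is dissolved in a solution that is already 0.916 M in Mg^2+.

s = 2.89e-13 M

Mg3(PO4)2(s) ⇌ 3 Mg^2+(aq) + 2 PO4^3-(aq)
Ksp = [Mg^2+]^3[PO4^3-]^2
If s mol/L dissolves here, [Mg^2+] = 0.916 + 3s ≈ 0.916, [PO4^3-] = 2s (common-ion effect: Mg^2+ is already 0.916 M).
Ksp ≈ (0.916)^3 × (2s)^2
s = 2.89 × 10^-13 M
Check: 3s = 8.7 x 10^-13 ≪ 0.916, so the approximation is valid.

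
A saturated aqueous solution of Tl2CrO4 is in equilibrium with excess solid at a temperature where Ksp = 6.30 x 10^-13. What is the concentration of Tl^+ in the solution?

Tl2CrO4(s) ⇌ 2 Tl^+(aq) + CrO4^2-(aq)
Ksp = [Tl^+]^2[CrO4^2-]
If s mol/L of Tl2CrO4 dissolves, [Tl^+] = 2s and [CrO4^2-] = s.
So Ksp = (2s)^2 × s = 4s^3
s = (6.30 x 10^-13 / 4)^(1/3) = 5.400 x 10^-5 M
[Tl^+] = 2s = 1.08 × 10^-4 M

1.08 x 10^-4 M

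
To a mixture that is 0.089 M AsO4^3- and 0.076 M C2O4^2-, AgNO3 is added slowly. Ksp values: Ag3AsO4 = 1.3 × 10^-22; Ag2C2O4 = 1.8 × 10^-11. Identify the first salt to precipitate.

Each salt begins to precipitate when Q = Ksp, i.e. when [Ag^+] reaches its threshold.
For Ag3AsO4: 1.3 × 10^-22 = 0.089 × [Ag^+]^3  ⇒  [Ag^+] = 1.1 x 10^-7 M.
For Ag2C2O4: 1.8 × 10^-11 = 0.076 × [Ag^+]^2  ⇒  [Ag^+] = 1.5 × 10^-5 M.
The salt with the lower threshold [Ag^+] precipitates first: Ag3AsO4.

Ag3AsO4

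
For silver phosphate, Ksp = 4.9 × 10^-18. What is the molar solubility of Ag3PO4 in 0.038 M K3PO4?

Ag3PO4(s) <=> 3 Ag^+ + PO4^3-
Ksp = [Ag^+]^3[PO4^3-]
Let s = moles of Ag3PO4 that dissolve per litre. [Ag^+] = 3s, [PO4^3-] = 0.038 + s ≈ 0.038 (common-ion effect: PO4^3- is already 0.038 M).
Ksp ≈ (3s)^3 × 0.038
s = 1.7 x 10^-6 M
Check: s = 1.7 x 10^-6 ≪ 0.038, so the approximation is valid.

1.7e-6 M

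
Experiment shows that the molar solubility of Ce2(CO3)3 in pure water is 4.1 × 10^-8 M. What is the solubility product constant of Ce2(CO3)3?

Ce2(CO3)3(s) ⇌ 2 Ce^3+(aq) + 3 CO3^2-(aq)
If s mol/L of Ce2(CO3)3 dissolves, [Ce^3+] = 2s and [CO3^2-] = 3s.
Ksp = [Ce^3+]^2[CO3^2-]^3
Substituting: Ksp = (2s)^2(3s)^3 = 108s^5
Ksp = 108 × (4.1 × 10^-8)^5 = 1.3 x 10^-35

Ksp ≈ 1.3 × 10^-35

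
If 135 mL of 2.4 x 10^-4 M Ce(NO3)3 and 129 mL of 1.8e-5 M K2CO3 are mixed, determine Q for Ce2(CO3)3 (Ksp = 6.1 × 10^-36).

Total volume = 135 + 129 = 264 mL.
[Ce^3+] = 2.4 × 10^-4 × (135/264) = 1.23 × 10^-4 M
[CO3^2-] = 1.8 x 10^-5 × (129/264) = 8.80 × 10^-6 M
Ce2(CO3)3(s) <=> 2 Ce^3+(aq) + 3 CO3^2-(aq), so Q = [Ce^3+]^2[CO3^2-]^3
Q = (1.23 x 10^-4)^2(8.80 x 10^-6)^3 = 1.0 × 10^-23
Q > Ksp, so Ce2(CO3)3 will precipitate.

1.0 × 10^-23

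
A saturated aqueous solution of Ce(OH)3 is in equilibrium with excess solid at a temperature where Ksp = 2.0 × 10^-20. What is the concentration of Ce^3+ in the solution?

Ce(OH)3(s) ⇌ Ce^3+ + 3 OH^-
Ksp = [Ce^3+][OH^-]^3
If s mol/L of Ce(OH)3 dissolves, [Ce^3+] = s and [OH^-] = 3s.
Substituting: Ksp = s(3s)^3 = 27s^4
s = (2.0 × 10^-20 / 27)^(1/4) = 5.22 × 10^-6 M
[Ce^3+] = s = 5.2 × 10^-6 M

5.2 × 10^-6 M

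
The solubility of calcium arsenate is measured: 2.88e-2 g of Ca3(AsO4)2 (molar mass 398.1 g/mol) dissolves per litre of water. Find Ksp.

Molar solubility s = (2.88 × 10^-2 g/L) / (398.1 g/mol) = 7.234 × 10^-5 M.
Ca3(AsO4)2(s) ⇌ 3 Ca^2+ + 2 AsO4^3-
If s mol/L of Ca3(AsO4)2 dissolves, [Ca^2+] = 3s and [AsO4^3-] = 2s.
Ksp = [Ca^2+]^3[AsO4^3-]^2
Ksp = (3s)^3(2s)^2 = 108s^5
Ksp = 108 × (7.234 × 10^-5)^5 = 2.14 × 10^-19

Ksp ≈ 2.14e-19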